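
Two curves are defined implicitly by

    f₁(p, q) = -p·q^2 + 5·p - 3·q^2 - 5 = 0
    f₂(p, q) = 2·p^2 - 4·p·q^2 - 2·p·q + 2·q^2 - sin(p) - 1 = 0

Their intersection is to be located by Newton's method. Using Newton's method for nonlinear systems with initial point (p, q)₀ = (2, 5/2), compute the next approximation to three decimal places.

At (2, 5/2): F = (-26.250, -41.40930).
Jacobian J = [[-q^2 + 5, -2·p·q - 6·q], [4·p - 4·q^2 - 2·q - cos(p), -8·p·q - 2·p + 4·q]].
At the point, J = [[-1.250, -25.000], [-21.58385, -34.000]] (det J = -497.09633).
Solving J·Δ = −F gives Δ = (-0.287, -1.036).
Then the next iterate is (p, q)₁ = (1.713, 1.464).

(1.713, 1.464)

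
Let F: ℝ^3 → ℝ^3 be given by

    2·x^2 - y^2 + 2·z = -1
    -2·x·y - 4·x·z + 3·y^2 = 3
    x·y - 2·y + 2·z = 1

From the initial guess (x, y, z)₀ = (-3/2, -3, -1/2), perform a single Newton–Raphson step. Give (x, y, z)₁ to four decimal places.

(-0.2382, -1.2331, 0.2348)

At (-3/2, -3, -1/2): F = (-4.5000, 12.0000, 8.5000).
Jacobian J = [[4·x, -2·y, 2], [-2·y - 4·z, -2·x + 6·y, -4·x], [y, x - 2, 2]].
At the point, J = [[-6.0000, 6.0000, 2.0000], [8.0000, -15.0000, 6.0000], [-3.0000, -3.5000, 2.0000]] (det J = -296.0000).
Solving J·Δ = −F gives Δ = (1.2618, 1.7669, 0.7348).
Then the next iterate is (x, y, z)₁ = (-0.2382, -1.2331, 0.2348).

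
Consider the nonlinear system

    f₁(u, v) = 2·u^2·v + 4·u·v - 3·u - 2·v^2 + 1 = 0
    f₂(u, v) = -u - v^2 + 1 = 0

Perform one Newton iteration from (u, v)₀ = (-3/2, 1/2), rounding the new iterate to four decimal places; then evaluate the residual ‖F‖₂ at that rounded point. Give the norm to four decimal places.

1012.5302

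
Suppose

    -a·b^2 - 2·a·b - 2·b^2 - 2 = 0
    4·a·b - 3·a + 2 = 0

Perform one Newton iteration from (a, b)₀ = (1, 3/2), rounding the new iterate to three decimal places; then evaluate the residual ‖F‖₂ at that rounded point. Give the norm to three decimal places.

4.305

At (1, 3/2): F = (-11.750, 5.000).
Jacobian J = [[-b^2 - 2·b, -2·a·b - 2·a - 4·b], [4·b - 3, 4·a]].
At the point, J = [[-5.250, -11.000], [3.000, 4.000]] (det J = 12.000).
Solving J·Δ = −F gives Δ = (-0.667, -0.750).
Then the next iterate is (a, b)₁ = (0.333, 0.750).
Re-evaluating at (0.333, 0.750): F = (-3.81181, 2.000), so ‖F‖₂ = 4.305.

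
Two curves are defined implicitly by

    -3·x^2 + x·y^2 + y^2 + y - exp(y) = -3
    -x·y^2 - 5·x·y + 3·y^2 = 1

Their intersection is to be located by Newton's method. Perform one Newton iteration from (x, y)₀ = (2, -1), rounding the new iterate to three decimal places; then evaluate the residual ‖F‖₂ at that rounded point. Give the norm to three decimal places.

2.265

At (2, -1): F = (-7.36788, 10.000).
Jacobian J = [[-6·x + y^2, 2·x·y + 2·y - exp(y) + 1], [-y^2 - 5·y, -2·x·y - 5·x + 6·y]].
At the point, J = [[-11.000, -5.36788], [4.000, -12.000]] (det J = 153.47152).
Solving J·Δ = −F gives Δ = (-0.926, 0.525).
Then the next iterate is (x, y)₁ = (1.074, -0.475).
Re-evaluating at (1.074, -0.475): F = (-1.08937, 1.98530), so ‖F‖₂ = 2.265.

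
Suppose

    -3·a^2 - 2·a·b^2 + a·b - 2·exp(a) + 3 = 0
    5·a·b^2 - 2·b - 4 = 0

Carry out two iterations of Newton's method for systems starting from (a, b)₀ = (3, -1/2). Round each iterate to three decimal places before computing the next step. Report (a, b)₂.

At (3, -1/2): F = (-67.17107, 0.750).
Jacobian J = [[-6·a - 2·b^2 + b - 2·exp(a), -4·a·b + a], [5·b^2, 10·a·b - 2]].
At the point, J = [[-59.17107, 9.000], [1.250, -17.000]] (det J = 994.65826).
Solving J·Δ = −F gives Δ = (-1.141, -0.040).
Then the next iterate is (a, b)₁ = (1.859, -0.540).
Round to (1.859, -0.540) and repeat: F = (-22.29030, -0.20958), J = [[-25.11183, 5.87444], [1.458, -12.03860]].
Δ = (-0.918, -0.129), so (a, b)₂ = (0.941, -0.669).

(0.941, -0.669)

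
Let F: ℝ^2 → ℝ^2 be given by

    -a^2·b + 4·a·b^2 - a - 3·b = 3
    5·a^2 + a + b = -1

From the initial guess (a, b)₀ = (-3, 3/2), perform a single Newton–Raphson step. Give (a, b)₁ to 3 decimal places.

(-1.479, 1.101)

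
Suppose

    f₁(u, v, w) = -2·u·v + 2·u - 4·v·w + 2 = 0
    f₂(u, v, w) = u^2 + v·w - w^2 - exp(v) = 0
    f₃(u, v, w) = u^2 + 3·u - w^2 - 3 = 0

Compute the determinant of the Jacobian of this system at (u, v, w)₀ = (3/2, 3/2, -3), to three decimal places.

18.549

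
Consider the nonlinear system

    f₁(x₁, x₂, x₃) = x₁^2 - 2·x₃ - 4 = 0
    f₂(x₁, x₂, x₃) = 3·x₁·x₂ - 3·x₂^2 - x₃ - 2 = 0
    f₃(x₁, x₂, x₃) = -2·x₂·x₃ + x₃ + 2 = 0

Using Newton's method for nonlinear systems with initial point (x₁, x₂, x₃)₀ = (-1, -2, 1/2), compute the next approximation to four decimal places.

(-2.1200, -1.9000, -0.3800)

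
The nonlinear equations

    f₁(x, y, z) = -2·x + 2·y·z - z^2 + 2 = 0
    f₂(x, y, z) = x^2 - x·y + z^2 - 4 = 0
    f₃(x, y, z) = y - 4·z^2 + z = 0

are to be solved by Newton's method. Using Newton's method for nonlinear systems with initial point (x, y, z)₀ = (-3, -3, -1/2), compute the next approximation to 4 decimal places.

(0.1250, 1.3828, -0.4766)

At (-3, -3, -1/2): F = (10.7500, -3.7500, -4.5000).
Jacobian J = [[-2, 2·z, 2·y - 2·z], [2·x - y, -x, 2·z], [0, 1, -8·z + 1]].
At the point, J = [[-2.0000, -1.0000, -5.0000], [-3.0000, 3.0000, -1.0000], [0.0000, 1.0000, 5.0000]] (det J = -32.0000).
Solving J·Δ = −F gives Δ = (3.1250, 4.3828, 0.0234).
Then the next iterate is (x, y, z)₁ = (0.1250, 1.3828, -0.4766).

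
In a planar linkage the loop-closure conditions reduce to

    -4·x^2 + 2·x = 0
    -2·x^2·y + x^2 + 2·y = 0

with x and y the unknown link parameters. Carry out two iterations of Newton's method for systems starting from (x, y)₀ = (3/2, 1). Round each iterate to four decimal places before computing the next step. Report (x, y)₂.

(0.6231, -5.0699)

At (3/2, 1): F = (-6.0000, -0.2500).
Jacobian J = [[-8·x + 2, 0], [-4·x·y + 2·x, -2·x^2 + 2]].
At the point, J = [[-10.0000, 0.0000], [-3.0000, -2.5000]] (det J = 25.0000).
Solving J·Δ = −F gives Δ = (-0.6000, 0.6200).
Then the next iterate is (x, y)₁ = (0.9000, 1.6200).
Round to (0.9000, 1.6200) and repeat: F = (-1.4400, 1.4256), J = [[-5.2000, 0.0000], [-4.0320, 0.3800]].
Δ = (-0.2769, -6.6899), so (x, y)₂ = (0.6231, -5.0699).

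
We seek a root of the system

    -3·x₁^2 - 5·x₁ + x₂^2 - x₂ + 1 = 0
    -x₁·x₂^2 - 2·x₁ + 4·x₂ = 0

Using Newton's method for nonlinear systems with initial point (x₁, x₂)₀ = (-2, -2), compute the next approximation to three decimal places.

(-2.000, -1.000)

At (-2, -2): F = (5.000, 4.000).
Jacobian J = [[-6·x₁ - 5, 2·x₂ - 1], [-x₂^2 - 2, -2·x₁·x₂ + 4]].
At the point, J = [[7.000, -5.000], [-6.000, -4.000]] (det J = -58.000).
Solving J·Δ = −F gives Δ = (0.000, 1.000).
Then the next iterate is (x₁, x₂)₁ = (-2.000, -1.000).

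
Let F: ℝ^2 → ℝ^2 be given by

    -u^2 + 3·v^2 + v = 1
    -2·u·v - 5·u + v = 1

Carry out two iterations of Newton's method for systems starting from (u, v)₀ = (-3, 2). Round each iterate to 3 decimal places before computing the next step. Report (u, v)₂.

(-0.184, 0.393)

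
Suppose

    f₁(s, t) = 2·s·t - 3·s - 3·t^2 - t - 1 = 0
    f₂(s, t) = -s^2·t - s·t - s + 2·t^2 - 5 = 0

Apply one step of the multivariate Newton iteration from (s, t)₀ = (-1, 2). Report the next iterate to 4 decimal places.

At (-1, 2): F = (-16.0000, 4.0000).
Jacobian J = [[2·t - 3, 2·s - 6·t - 1], [-2·s·t - t - 1, -s^2 - s + 4·t]].
At the point, J = [[1.0000, -15.0000], [1.0000, 8.0000]] (det J = 23.0000).
Solving J·Δ = −F gives Δ = (2.9565, -0.8696).
Then the next iterate is (s, t)₁ = (1.9565, 1.1304).

(1.9565, 1.1304)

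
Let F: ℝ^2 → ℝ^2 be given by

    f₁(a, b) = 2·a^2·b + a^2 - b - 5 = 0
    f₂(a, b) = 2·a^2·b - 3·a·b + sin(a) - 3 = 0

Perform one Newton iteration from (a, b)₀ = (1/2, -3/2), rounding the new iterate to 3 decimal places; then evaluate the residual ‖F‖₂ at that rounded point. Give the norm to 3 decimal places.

16.604

At (1/2, -3/2): F = (-4.000, -1.02057).
Jacobian J = [[4·a·b + 2·a, 2·a^2 - 1], [4·a·b - 3·b + cos(a), 2·a^2 - 3·a]].
At the point, J = [[-2.000, -0.500], [2.37758, -1.000]] (det J = 3.18879).
Solving J·Δ = −F gives Δ = (-1.094, -3.623).
Then the next iterate is (a, b)₁ = (-0.594, -5.123).
Re-evaluating at (-0.594, -5.123): F = (-3.13932, -16.30402), so ‖F‖₂ = 16.604.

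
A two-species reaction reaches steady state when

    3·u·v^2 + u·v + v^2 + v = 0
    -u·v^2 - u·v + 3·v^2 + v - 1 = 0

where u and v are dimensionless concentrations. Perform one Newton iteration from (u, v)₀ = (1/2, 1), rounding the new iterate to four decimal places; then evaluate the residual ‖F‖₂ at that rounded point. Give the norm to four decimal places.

At (1/2, 1): F = (4.0000, 2.0000).
Jacobian J = [[3·v^2 + v, 6·u·v + u + 2·v + 1], [-v^2 - v, -2·u·v - u + 6·v + 1]].
At the point, J = [[4.0000, 6.5000], [-2.0000, 5.5000]] (det J = 35.0000).
Solving J·Δ = −F gives Δ = (-0.2571, -0.4571).
Then the next iterate is (u, v)₁ = (0.2429, 0.5429).
Re-evaluating at (0.2429, 0.5429): F = (1.184288, 0.223658), so ‖F‖₂ = 1.2052.

1.2052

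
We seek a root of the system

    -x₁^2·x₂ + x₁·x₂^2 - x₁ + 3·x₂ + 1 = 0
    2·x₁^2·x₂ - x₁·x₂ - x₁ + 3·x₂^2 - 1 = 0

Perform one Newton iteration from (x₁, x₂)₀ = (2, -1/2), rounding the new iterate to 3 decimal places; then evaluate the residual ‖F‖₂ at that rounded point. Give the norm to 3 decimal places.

At (2, -1/2): F = (0.000, -5.250).
Jacobian J = [[-2·x₁·x₂ + x₂^2 - 1, -x₁^2 + 2·x₁·x₂ + 3], [4·x₁·x₂ - x₂ - 1, 2·x₁^2 - x₁ + 6·x₂]].
At the point, J = [[1.250, -3.000], [-4.500, 3.000]] (det J = -9.750).
Solving J·Δ = −F gives Δ = (-1.615, -0.673).
Then the next iterate is (x₁, x₂)₁ = (0.385, -1.173).
Re-evaluating at (0.385, -1.173): F = (-2.20040, 2.84666), so ‖F‖₂ = 3.598.

3.598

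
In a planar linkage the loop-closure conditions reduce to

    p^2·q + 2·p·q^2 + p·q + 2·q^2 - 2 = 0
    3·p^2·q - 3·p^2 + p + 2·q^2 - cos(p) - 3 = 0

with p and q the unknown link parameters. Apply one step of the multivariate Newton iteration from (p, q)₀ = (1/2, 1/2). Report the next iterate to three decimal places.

(-1.830, 1.665)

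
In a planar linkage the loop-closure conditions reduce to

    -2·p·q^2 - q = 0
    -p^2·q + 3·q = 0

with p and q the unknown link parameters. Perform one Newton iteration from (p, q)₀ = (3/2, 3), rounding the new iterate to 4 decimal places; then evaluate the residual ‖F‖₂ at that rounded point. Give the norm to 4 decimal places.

At (3/2, 3): F = (-30.0000, 2.2500).
Jacobian J = [[-2·q^2, -4·p·q - 1], [-2·p·q, -p^2 + 3]].
At the point, J = [[-18.0000, -19.0000], [-9.0000, 0.7500]] (det J = -184.5000).
Solving J·Δ = −F gives Δ = (0.1098, -1.6829).
Then the next iterate is (p, q)₁ = (1.6098, 1.3171).
Re-evaluating at (1.6098, 1.3171): F = (-6.902309, 0.538093), so ‖F‖₂ = 6.9233.

6.9233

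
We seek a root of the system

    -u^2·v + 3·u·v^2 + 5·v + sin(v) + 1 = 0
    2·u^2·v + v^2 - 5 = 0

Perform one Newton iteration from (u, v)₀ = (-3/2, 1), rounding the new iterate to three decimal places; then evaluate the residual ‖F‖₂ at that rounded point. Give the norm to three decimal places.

2.576

At (-3/2, 1): F = (0.09147, 0.500).
Jacobian J = [[-2·u·v + 3·v^2, -u^2 + 6·u·v + cos(v) + 5], [4·u·v, 2·u^2 + 2·v]].
At the point, J = [[6.000, -5.70970], [-6.000, 6.500]] (det J = 4.74181).
Solving J·Δ = −F gives Δ = (-0.727, -0.748).
Then the next iterate is (u, v)₁ = (-2.227, 0.252).
Re-evaluating at (-2.227, 0.252): F = (0.83527, -2.43689), so ‖F‖₂ = 2.576.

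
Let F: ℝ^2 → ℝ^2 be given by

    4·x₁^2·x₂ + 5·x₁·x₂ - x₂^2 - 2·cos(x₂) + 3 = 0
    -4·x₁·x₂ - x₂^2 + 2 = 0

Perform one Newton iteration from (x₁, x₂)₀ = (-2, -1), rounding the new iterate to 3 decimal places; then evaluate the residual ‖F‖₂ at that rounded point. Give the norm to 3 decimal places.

0.966

At (-2, -1): F = (-5.08060, -7.000).
Jacobian J = [[8·x₁·x₂ + 5·x₂, 4·x₁^2 + 5·x₁ - 2·x₂ + 2·sin(x₂)], [-4·x₂, -4·x₁ - 2·x₂]].
At the point, J = [[11.000, 6.31706], [4.000, 10.000]] (det J = 84.73177).
Solving J·Δ = −F gives Δ = (0.078, 0.669).
Then the next iterate is (x₁, x₂)₁ = (-1.922, -0.331).
Re-evaluating at (-1.922, -0.331): F = (-0.71105, -0.65429), so ‖F‖₂ = 0.966.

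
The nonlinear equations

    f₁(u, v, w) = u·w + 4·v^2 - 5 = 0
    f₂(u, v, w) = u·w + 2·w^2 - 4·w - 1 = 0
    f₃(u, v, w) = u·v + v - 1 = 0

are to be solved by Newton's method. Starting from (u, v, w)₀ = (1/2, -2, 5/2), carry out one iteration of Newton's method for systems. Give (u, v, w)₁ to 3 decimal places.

(-1.110, -1.480, 2.696)

At (1/2, -2, 5/2): F = (12.250, 2.750, -4.000).
Jacobian J = [[w, 8·v, u], [w, 0, u + 4·w - 4], [v, u + 1, 0]].
At the point, J = [[2.500, -16.000, 0.500], [2.500, 0.000, 6.500], [-2.000, 1.500, 0.000]] (det J = 185.500).
Solving J·Δ = −F gives Δ = (-1.610, 0.520, 0.196).
Then the next iterate is (u, v, w)₁ = (-1.110, -1.480, 2.696).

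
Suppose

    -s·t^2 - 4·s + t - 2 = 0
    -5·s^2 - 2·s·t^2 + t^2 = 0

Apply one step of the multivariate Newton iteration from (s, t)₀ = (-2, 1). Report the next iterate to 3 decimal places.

(-0.821, 0.379)

At (-2, 1): F = (9.000, -15.000).
Jacobian J = [[-t^2 - 4, -2·s·t + 1], [-10·s - 2·t^2, -4·s·t + 2·t]].
At the point, J = [[-5.000, 5.000], [18.000, 10.000]] (det J = -140.000).
Solving J·Δ = −F gives Δ = (1.179, -0.621).
Then the next iterate is (s, t)₁ = (-0.821, 0.379).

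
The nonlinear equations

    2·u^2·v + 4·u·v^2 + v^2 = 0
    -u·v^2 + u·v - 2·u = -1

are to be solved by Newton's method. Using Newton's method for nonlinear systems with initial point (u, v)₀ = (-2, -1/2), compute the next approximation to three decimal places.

(1.506, -1.285)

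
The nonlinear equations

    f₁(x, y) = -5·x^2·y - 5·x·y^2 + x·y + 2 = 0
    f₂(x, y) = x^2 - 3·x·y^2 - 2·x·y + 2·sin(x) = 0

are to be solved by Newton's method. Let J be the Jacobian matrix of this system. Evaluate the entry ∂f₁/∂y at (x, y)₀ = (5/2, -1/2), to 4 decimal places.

∂f₁/∂y = -5·x^2 - 10·x·y + x.
At (5/2, -1/2) this is -16.2500.

-16.2500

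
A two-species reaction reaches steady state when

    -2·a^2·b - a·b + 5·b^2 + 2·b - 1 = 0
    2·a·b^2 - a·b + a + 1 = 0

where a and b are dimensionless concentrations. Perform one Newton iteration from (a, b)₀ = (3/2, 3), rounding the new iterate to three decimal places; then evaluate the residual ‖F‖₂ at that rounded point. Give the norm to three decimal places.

10.602

At (3/2, 3): F = (32.000, 25.000).
Jacobian J = [[-4·a·b - b, -2·a^2 - a + 10·b + 2], [2·b^2 - b + 1, 4·a·b - a]].
At the point, J = [[-21.000, 26.000], [16.000, 16.500]] (det J = -762.500).
Solving J·Δ = −F gives Δ = (-0.160, -1.360).
Then the next iterate is (a, b)₁ = (1.340, 1.640).
Re-evaluating at (1.340, 1.640): F = (7.64083, 7.35053), so ‖F‖₂ = 10.602.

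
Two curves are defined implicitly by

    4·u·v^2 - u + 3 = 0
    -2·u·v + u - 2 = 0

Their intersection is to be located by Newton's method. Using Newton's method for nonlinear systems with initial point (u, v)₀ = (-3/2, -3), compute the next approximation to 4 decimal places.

(0.5510, -3.6190)

At (-3/2, -3): F = (-49.5000, -12.5000).
Jacobian J = [[4·v^2 - 1, 8·u·v], [-2·v + 1, -2·u]].
At the point, J = [[35.0000, 36.0000], [7.0000, 3.0000]] (det J = -147.0000).
Solving J·Δ = −F gives Δ = (2.0510, -0.6190).
Then the next iterate is (u, v)₁ = (0.5510, -3.6190).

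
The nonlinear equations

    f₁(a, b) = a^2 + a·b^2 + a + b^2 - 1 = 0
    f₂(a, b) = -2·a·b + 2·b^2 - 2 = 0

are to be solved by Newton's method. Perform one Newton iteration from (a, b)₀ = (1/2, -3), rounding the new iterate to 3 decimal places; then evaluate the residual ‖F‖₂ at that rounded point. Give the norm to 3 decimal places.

At (1/2, -3): F = (13.250, 19.000).
Jacobian J = [[2·a + b^2 + 1, 2·a·b + 2·b], [-2·b, -2·a + 4·b]].
At the point, J = [[11.000, -9.000], [6.000, -13.000]] (det J = -89.000).
Solving J·Δ = −F gives Δ = (-0.014, 1.455).
Then the next iterate is (a, b)₁ = (0.486, -1.545).
Re-evaluating at (0.486, -1.545): F = (3.26932, 4.27579), so ‖F‖₂ = 5.382.

5.382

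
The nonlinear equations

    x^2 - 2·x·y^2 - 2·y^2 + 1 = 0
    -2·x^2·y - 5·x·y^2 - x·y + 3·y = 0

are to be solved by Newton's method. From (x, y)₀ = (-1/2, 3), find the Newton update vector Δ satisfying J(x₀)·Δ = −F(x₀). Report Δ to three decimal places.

At (-1/2, 3): F = (-7.750, 31.500).
Jacobian J = [[2·x - 2·y^2, -4·x·y - 4·y], [-4·x·y - 5·y^2 - y, -2·x^2 - 10·x·y - x + 3]].
At the point, J = [[-19.000, -6.000], [-42.000, 18.000]] (det J = -594.000).
Solving J·Δ = −F gives Δ = (0.083, -1.556).

(0.083, -1.556)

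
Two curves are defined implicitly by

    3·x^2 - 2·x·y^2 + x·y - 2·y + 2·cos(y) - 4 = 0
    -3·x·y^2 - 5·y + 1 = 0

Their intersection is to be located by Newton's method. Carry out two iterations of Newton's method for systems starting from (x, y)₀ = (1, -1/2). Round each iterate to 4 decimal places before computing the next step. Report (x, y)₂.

At (1, -1/2): F = (0.755165, 2.7500).
Jacobian J = [[6·x - 2·y^2 + y, -4·x·y + x - 2·sin(y) - 2], [-3·y^2, -6·x·y - 5]].
At the point, J = [[5.0000, 1.958851], [-0.7500, -2.0000]] (det J = -8.530862).
Solving J·Δ = −F gives Δ = (-0.8085, 1.6782).
Then the next iterate is (x, y)₁ = (0.1915, 1.1782).
Round to (0.1915, 1.1782) and repeat: F = (-5.787244, -5.688495), J = [[-0.449110, -4.558839], [-4.164466, -6.353752]].
Δ = (0.6718, -1.3356), so (x, y)₂ = (0.8633, -0.1574).

(0.8633, -0.1574)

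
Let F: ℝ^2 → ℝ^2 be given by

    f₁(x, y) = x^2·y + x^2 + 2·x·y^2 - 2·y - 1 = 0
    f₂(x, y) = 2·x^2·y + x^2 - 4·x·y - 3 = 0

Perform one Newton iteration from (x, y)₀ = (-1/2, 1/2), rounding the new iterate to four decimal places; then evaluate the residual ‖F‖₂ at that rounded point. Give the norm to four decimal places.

1.2984

At (-1/2, 1/2): F = (-1.8750, -1.5000).
Jacobian J = [[2·x·y + 2·x + 2·y^2, x^2 + 4·x·y - 2], [4·x·y + 2·x - 4·y, 2·x^2 - 4·x]].
At the point, J = [[-1.0000, -2.7500], [-4.0000, 2.5000]] (det J = -13.5000).
Solving J·Δ = −F gives Δ = (-0.6528, -0.4444).
Then the next iterate is (x, y)₁ = (-1.1528, 0.0556).
Re-evaluating at (-1.1528, 0.0556): F = (0.284510, -1.266890), so ‖F‖₂ = 1.2984.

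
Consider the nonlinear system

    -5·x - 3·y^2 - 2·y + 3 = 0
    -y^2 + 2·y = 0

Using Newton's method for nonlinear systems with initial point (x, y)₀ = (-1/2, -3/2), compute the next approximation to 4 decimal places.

(1.3200, -0.4500)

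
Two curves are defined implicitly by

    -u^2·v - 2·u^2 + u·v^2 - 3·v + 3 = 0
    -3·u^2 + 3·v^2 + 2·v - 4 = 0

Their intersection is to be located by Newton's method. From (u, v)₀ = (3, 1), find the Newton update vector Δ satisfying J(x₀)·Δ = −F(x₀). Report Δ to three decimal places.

At (3, 1): F = (-24.000, -26.000).
Jacobian J = [[-2·u·v - 4·u + v^2, -u^2 + 2·u·v - 3], [-6·u, 6·v + 2]].
At the point, J = [[-17.000, -6.000], [-18.000, 8.000]] (det J = -244.000).
Solving J·Δ = −F gives Δ = (-1.426, 0.041).

(-1.426, 0.041)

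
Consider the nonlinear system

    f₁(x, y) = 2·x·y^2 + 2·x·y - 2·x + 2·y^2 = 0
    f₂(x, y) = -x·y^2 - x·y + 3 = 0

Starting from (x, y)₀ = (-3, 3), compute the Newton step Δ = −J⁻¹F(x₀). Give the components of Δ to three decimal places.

At (-3, 3): F = (-48.000, 39.000).
Jacobian J = [[2·y^2 + 2·y - 2, 4·x·y + 2·x + 4·y], [-y^2 - y, -2·x·y - x]].
At the point, J = [[22.000, -30.000], [-12.000, 21.000]] (det J = 102.000).
Solving J·Δ = −F gives Δ = (-1.588, -2.765).

(-1.588, -2.765)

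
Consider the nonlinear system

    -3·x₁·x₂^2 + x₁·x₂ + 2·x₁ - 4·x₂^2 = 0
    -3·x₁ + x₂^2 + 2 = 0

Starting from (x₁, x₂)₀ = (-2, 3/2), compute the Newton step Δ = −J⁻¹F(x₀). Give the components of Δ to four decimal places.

At (-2, 3/2): F = (-2.5000, 10.2500).
Jacobian J = [[-3·x₂^2 + x₂ + 2, -6·x₁·x₂ + x₁ - 8·x₂], [-3, 2·x₂]].
At the point, J = [[-3.2500, 4.0000], [-3.0000, 3.0000]] (det J = 2.2500).
Solving J·Δ = −F gives Δ = (21.5556, 18.1389).

(21.5556, 18.1389)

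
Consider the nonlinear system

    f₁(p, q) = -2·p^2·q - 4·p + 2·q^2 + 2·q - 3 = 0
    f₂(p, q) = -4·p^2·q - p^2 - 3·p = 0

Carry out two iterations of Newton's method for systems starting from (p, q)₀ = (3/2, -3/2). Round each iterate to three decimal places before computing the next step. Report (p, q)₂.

(0.420, -2.012)

At (3/2, -3/2): F = (-0.750, 6.750).
Jacobian J = [[-4·p·q - 4, -2·p^2 + 4·q + 2], [-8·p·q - 2·p - 3, -4·p^2]].
At the point, J = [[5.000, -8.500], [12.000, -9.000]] (det J = 57.000).
Solving J·Δ = −F gives Δ = (-1.125, -0.750).
Then the next iterate is (p, q)₁ = (0.375, -2.250).
Round to (0.375, -2.250) and repeat: F = (1.75781, 0.000), J = [[-0.625, -7.28125], [3.000, -0.56250]].
Δ = (0.045, 0.238), so (p, q)₂ = (0.420, -2.012).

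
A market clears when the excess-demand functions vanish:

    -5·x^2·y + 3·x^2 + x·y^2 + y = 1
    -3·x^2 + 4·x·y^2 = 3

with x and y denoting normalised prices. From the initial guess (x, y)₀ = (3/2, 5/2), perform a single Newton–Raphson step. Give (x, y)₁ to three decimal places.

(1.117, 1.779)

At (3/2, 5/2): F = (-10.500, 27.750).
Jacobian J = [[-10·x·y + 6·x + y^2, -5·x^2 + 2·x·y + 1], [-6·x + 4·y^2, 8·x·y]].
At the point, J = [[-22.250, -2.750], [16.000, 30.000]] (det J = -623.500).
Solving J·Δ = −F gives Δ = (-0.383, -0.721).
Then the next iterate is (x, y)₁ = (1.117, 1.779).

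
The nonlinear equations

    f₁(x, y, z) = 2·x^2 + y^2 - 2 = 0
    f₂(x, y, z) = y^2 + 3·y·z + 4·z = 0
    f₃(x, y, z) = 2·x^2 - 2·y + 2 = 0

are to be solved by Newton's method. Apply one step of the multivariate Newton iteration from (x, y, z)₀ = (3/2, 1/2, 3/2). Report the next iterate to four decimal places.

At (3/2, 1/2, 3/2): F = (2.7500, 8.5000, 5.5000).
Jacobian J = [[4·x, 2·y, 0], [0, 2·y + 3·z, 3·y + 4], [4·x, -2, 0]].
At the point, J = [[6.0000, 1.0000, 0.0000], [0.0000, 5.5000, 5.5000], [6.0000, -2.0000, 0.0000]] (det J = 99.0000).
Solving J·Δ = −F gives Δ = (-0.6111, 0.9167, -2.4621).
Then the next iterate is (x, y, z)₁ = (0.8889, 1.4167, -0.9621).

(0.8889, 1.4167, -0.9621)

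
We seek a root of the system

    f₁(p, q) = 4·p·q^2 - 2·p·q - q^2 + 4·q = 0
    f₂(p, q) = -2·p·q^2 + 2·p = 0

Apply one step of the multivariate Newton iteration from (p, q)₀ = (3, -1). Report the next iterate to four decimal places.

(0.8333, -1.0000)

At (3, -1): F = (13.0000, 0.0000).
Jacobian J = [[4·q^2 - 2·q, 8·p·q - 2·p - 2·q + 4], [-2·q^2 + 2, -4·p·q]].
At the point, J = [[6.0000, -24.0000], [0.0000, 12.0000]] (det J = 72.0000).
Solving J·Δ = −F gives Δ = (-2.1667, 0.0000).
Then the next iterate is (p, q)₁ = (0.8333, -1.0000).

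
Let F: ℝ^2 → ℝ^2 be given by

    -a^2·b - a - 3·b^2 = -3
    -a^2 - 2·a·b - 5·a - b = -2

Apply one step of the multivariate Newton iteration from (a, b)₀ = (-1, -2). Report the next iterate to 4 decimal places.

(-4.1250, -2.8750)

At (-1, -2): F = (-6.0000, 4.0000).
Jacobian J = [[-2·a·b - 1, -a^2 - 6·b], [-2·a - 2·b - 5, -2·a - 1]].
At the point, J = [[-5.0000, 11.0000], [1.0000, 1.0000]] (det J = -16.0000).
Solving J·Δ = −F gives Δ = (-3.1250, -0.8750).
Then the next iterate is (a, b)₁ = (-4.1250, -2.8750).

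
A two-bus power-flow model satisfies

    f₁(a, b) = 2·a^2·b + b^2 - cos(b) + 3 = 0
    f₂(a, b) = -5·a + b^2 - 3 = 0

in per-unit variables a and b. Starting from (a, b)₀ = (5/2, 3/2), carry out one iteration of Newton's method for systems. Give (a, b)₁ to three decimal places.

(0.222, 2.120)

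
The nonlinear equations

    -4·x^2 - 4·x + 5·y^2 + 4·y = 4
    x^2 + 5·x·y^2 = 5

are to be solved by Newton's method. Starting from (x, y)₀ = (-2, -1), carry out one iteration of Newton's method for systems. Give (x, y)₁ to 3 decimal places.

(-0.837, -0.508)

At (-2, -1): F = (-11.000, -11.000).
Jacobian J = [[-8·x - 4, 10·y + 4], [2·x + 5·y^2, 10·x·y]].
At the point, J = [[12.000, -6.000], [1.000, 20.000]] (det J = 246.000).
Solving J·Δ = −F gives Δ = (1.163, 0.492).
Then the next iterate is (x, y)₁ = (-0.837, -0.508).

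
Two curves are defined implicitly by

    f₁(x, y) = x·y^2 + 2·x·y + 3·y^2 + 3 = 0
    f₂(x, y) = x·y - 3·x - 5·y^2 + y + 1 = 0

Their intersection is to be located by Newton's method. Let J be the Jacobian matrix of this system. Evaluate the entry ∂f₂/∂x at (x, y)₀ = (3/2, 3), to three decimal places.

0.000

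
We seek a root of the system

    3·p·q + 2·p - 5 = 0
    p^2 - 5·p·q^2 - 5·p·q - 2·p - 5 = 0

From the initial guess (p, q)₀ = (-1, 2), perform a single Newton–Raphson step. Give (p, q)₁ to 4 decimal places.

(1.4592, 4.2245)

At (-1, 2): F = (-13.0000, 28.0000).
Jacobian J = [[3·q + 2, 3·p], [2·p - 5·q^2 - 5·q - 2, -10·p·q - 5·p]].
At the point, J = [[8.0000, -3.0000], [-34.0000, 25.0000]] (det J = 98.0000).
Solving J·Δ = −F gives Δ = (2.4592, 2.2245).
Then the next iterate is (p, q)₁ = (1.4592, 4.2245).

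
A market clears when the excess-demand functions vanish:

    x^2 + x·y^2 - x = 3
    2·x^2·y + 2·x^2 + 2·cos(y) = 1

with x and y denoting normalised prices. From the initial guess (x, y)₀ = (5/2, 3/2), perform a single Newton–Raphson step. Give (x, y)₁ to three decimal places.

(1.179, 1.751)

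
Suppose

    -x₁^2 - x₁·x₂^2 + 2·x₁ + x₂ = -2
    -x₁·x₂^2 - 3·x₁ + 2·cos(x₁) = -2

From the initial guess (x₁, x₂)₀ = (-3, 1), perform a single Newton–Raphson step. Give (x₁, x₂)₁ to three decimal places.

(-0.969, 0.255)

At (-3, 1): F = (-9.000, 12.02002).
Jacobian J = [[-2·x₁ - x₂^2 + 2, -2·x₁·x₂ + 1], [-x₂^2 - 2·sin(x₁) - 3, -2·x₁·x₂]].
At the point, J = [[7.000, 7.000], [-3.71776, 6.000]] (det J = 68.02432).
Solving J·Δ = −F gives Δ = (2.031, -0.745).
Then the next iterate is (x₁, x₂)₁ = (-0.969, 0.255).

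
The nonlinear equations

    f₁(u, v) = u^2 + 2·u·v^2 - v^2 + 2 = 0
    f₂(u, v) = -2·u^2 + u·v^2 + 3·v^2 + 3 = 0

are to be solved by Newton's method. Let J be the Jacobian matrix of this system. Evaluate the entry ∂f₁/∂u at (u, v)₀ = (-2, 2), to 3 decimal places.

4.000

∂f₁/∂u = 2·u + 2·v^2.
At (-2, 2) this is 4.000.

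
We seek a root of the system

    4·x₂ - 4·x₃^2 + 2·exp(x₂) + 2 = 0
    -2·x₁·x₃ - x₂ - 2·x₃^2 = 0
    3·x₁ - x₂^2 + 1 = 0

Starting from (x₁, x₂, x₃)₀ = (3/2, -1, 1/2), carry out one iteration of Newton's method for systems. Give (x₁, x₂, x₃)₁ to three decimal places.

(-0.355, -0.467, 0.564)

At (3/2, -1, 1/2): F = (-2.26424, -1.000, 4.500).
Jacobian J = [[0, 2·exp(x₂) + 4, -8·x₃], [-2·x₃, -1, -2·x₁ - 4·x₃], [3, -2·x₂, 0]].
At the point, J = [[0.000, 4.73576, -4.000], [-1.000, -1.000, -5.000], [3.000, 2.000, 0.000]] (det J = -75.03638).
Solving J·Δ = −F gives Δ = (-1.855, 0.533, 0.064).
Then the next iterate is (x₁, x₂, x₃)₁ = (-0.355, -0.467, 0.564).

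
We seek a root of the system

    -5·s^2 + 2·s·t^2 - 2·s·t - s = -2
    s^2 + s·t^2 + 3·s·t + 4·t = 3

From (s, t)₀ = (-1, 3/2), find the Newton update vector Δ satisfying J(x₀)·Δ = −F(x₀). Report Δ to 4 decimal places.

(-2.0000, -6.1250)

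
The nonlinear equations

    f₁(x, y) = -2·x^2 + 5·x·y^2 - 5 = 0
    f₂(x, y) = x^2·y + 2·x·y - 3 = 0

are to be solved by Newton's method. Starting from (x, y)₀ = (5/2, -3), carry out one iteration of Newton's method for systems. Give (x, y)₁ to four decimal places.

(1.0714, -2.4000)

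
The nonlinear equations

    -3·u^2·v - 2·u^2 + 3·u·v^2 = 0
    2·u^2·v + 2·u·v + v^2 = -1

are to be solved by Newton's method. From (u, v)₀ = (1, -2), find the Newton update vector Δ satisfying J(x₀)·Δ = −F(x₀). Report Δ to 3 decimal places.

At (1, -2): F = (16.000, -3.000).
Jacobian J = [[-6·u·v - 4·u + 3·v^2, -3·u^2 + 6·u·v], [4·u·v + 2·v, 2·u^2 + 2·u + 2·v]].
At the point, J = [[20.000, -15.000], [-12.000, 0.000]] (det J = -180.000).
Solving J·Δ = −F gives Δ = (-0.250, 0.733).

(-0.250, 0.733)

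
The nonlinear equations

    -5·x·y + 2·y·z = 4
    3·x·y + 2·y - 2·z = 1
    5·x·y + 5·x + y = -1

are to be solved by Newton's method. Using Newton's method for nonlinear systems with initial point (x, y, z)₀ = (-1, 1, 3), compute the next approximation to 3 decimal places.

(-0.087, 1.283, 0.228)

At (-1, 1, 3): F = (7.000, -8.000, -8.000).
Jacobian J = [[-5·y, -5·x + 2·z, 2·y], [3·y, 3·x + 2, -2], [5·y + 5, 5·x + 1, 0]].
At the point, J = [[-5.000, 11.000, 2.000], [3.000, -1.000, -2.000], [10.000, -4.000, 0.000]] (det J = -184.000).
Solving J·Δ = −F gives Δ = (0.913, 0.283, -2.772).
Then the next iterate is (x, y, z)₁ = (-0.087, 1.283, 0.228).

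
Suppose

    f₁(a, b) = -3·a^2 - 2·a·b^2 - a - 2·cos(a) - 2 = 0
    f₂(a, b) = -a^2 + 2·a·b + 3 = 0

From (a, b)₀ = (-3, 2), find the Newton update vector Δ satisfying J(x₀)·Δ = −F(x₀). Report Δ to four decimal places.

At (-3, 2): F = (-0.020015, -18.0000).
Jacobian J = [[-6·a - 2·b^2 + 2·sin(a) - 1, -4·a·b], [-2·a + 2·b, 2·a]].
At the point, J = [[8.717760, 24.0000], [10.0000, -6.0000]] (det J = -292.306560).
Solving J·Δ = −F gives Δ = (1.4783, -0.5361).

(1.4783, -0.5361)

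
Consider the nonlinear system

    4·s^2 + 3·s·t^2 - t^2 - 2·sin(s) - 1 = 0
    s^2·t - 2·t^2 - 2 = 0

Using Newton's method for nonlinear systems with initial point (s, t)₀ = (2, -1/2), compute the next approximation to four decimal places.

At (2, -1/2): F = (14.431405, -4.5000).
Jacobian J = [[8·s + 3·t^2 - 2·cos(s), 6·s·t - 2·t], [2·s·t, s^2 - 4·t]].
At the point, J = [[17.582294, -5.0000], [-2.0000, 6.0000]] (det J = 95.493762).
Solving J·Δ = −F gives Δ = (-0.6711, 0.5263).
Then the next iterate is (s, t)₁ = (1.3289, 0.0263).

(1.3289, 0.0263)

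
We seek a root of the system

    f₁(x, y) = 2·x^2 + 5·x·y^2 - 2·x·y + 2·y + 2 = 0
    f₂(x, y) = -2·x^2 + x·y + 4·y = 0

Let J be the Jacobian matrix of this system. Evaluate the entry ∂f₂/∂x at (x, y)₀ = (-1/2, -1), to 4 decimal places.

1.0000

∂f₂/∂x = -4·x + y.
At (-1/2, -1) this is 1.0000.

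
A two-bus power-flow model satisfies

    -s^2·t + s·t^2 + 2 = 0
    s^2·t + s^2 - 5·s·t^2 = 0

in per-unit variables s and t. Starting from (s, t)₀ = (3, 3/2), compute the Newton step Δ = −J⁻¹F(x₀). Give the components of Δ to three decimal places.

(-0.704, -0.386)

At (3, 3/2): F = (-4.750, -11.250).
Jacobian J = [[-2·s·t + t^2, -s^2 + 2·s·t], [2·s·t + 2·s - 5·t^2, s^2 - 10·s·t]].
At the point, J = [[-6.750, 0.000], [3.750, -36.000]] (det J = 243.000).
Solving J·Δ = −F gives Δ = (-0.704, -0.386).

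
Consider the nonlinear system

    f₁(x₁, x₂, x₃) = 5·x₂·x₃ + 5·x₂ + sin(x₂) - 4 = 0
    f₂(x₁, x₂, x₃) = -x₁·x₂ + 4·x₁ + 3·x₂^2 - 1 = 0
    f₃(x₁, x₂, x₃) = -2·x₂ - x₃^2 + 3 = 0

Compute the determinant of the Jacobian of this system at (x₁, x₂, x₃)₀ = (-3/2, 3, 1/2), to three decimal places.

-23.490

J = [[0, 5·x₃ + cos(x₂) + 5, 5·x₂], [-x₂ + 4, -x₁ + 6·x₂, 0], [0, -2, -2·x₃]].
At the point, J = [[0.000, 6.51001, 15.000], [1.000, 19.500, 0.000], [0.000, -2.000, -1.000]].
det J = -23.490.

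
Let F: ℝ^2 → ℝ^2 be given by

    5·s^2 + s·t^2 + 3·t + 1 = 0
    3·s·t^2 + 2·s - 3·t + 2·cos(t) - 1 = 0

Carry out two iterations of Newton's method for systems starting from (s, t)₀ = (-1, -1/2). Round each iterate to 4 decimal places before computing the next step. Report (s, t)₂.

(-0.6668, -0.8942)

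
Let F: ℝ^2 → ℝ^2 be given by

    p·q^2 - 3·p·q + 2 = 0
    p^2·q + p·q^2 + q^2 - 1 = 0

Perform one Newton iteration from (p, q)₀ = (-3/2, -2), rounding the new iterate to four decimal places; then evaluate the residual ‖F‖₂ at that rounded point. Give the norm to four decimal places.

4.0941

At (-3/2, -2): F = (-13.0000, -7.5000).
Jacobian J = [[q^2 - 3·q, 2·p·q - 3·p], [2·p·q + q^2, p^2 + 2·p·q + 2·q]].
At the point, J = [[10.0000, 10.5000], [10.0000, 4.2500]] (det J = -62.5000).
Solving J·Δ = −F gives Δ = (0.3760, 0.8800).
Then the next iterate is (p, q)₁ = (-1.1240, -1.1200).
Re-evaluating at (-1.1240, -1.1200): F = (-3.186586, -2.570527), so ‖F‖₂ = 4.0941.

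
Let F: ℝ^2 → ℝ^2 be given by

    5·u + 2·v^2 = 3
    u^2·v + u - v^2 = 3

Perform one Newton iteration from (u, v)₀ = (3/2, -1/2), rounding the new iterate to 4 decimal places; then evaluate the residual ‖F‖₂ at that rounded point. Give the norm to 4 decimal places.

2.4101

At (3/2, -1/2): F = (5.0000, -2.8750).
Jacobian J = [[5, 4·v], [2·u·v + 1, u^2 - 2·v]].
At the point, J = [[5.0000, -2.0000], [-0.5000, 3.2500]] (det J = 15.2500).
Solving J·Δ = −F gives Δ = (-0.6885, 0.7787).
Then the next iterate is (u, v)₁ = (0.8115, 0.2787).
Re-evaluating at (0.8115, 0.2787): F = (1.212847, -2.082641), so ‖F‖₂ = 2.4101.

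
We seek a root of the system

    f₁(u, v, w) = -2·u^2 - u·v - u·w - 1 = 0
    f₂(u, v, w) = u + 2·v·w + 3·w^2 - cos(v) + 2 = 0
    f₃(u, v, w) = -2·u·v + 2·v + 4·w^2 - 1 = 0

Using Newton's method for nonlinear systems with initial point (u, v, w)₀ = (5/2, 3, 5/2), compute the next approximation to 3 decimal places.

(1.244, 1.273, 1.114)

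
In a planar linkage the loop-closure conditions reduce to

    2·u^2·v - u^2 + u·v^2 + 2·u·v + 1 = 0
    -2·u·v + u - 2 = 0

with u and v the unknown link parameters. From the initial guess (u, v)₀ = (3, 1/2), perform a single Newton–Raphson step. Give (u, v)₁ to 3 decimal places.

(6.400, 0.167)

At (3, 1/2): F = (4.750, -2.000).
Jacobian J = [[4·u·v - 2·u + v^2 + 2·v, 2·u^2 + 2·u·v + 2·u], [-2·v + 1, -2·u]].
At the point, J = [[1.250, 27.000], [0.000, -6.000]] (det J = -7.500).
Solving J·Δ = −F gives Δ = (3.400, -0.333).
Then the next iterate is (u, v)₁ = (6.400, 0.167).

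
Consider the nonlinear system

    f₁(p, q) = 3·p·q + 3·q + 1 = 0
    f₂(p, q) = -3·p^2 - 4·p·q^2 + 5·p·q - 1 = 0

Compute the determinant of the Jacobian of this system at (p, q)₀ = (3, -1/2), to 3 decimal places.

J = [[3·q, 3·p + 3], [-6·p - 4·q^2 + 5·q, -8·p·q + 5·p]].
At the point, J = [[-1.500, 12.000], [-21.500, 27.000]].
det J = 217.500.

217.500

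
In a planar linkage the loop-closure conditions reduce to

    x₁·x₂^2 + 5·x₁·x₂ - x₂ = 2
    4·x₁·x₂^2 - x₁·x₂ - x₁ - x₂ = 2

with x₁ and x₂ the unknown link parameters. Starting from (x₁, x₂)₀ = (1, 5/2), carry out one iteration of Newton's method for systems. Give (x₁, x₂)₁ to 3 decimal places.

(0.281, 2.414)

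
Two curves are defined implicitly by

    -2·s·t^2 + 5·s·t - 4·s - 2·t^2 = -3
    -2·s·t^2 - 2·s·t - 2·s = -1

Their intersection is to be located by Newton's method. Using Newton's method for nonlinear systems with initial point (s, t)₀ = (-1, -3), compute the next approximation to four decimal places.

(-0.5167, -2.1767)

At (-1, -3): F = (22.0000, 15.0000).
Jacobian J = [[-2·t^2 + 5·t - 4, -4·s·t + 5·s - 4·t], [-2·t^2 - 2·t - 2, -4·s·t - 2·s]].
At the point, J = [[-37.0000, -5.0000], [-14.0000, -10.0000]] (det J = 300.0000).
Solving J·Δ = −F gives Δ = (0.4833, 0.8233).
Then the next iterate is (s, t)₁ = (-0.5167, -2.1767).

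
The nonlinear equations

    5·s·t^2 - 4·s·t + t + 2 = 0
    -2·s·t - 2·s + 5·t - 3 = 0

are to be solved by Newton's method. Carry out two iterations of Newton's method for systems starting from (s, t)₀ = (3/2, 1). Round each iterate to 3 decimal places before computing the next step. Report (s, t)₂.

At (3/2, 1): F = (4.500, -4.000).
Jacobian J = [[5·t^2 - 4·t, 10·s·t - 4·s + 1], [-2·t - 2, -2·s + 5]].
At the point, J = [[1.000, 10.000], [-4.000, 2.000]] (det J = 42.000).
Solving J·Δ = −F gives Δ = (-1.167, -0.333).
Then the next iterate is (s, t)₁ = (0.333, 0.667).
Round to (0.333, 0.667) and repeat: F = (2.51930, -0.77522), J = [[-0.44355, 1.88911], [-3.334, 4.334]].
Δ = (-2.830, -1.998), so (s, t)₂ = (-2.497, -1.331).

(-2.497, -1.331)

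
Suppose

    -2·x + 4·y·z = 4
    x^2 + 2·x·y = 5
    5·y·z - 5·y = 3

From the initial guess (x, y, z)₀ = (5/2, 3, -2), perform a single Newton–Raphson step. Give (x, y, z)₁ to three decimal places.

At (5/2, 3, -2): F = (-33.000, 16.250, -48.000).
Jacobian J = [[-2, 4·z, 4·y], [2·x + 2·y, 2·x, 0], [0, 5·z - 5, 5·y]].
At the point, J = [[-2.000, -8.000, 12.000], [11.000, 5.000, 0.000], [0.000, -15.000, 15.000]] (det J = -810.000).
Solving J·Δ = −F gives Δ = (-0.704, -1.702, 1.498).
Then the next iterate is (x, y, z)₁ = (1.796, 1.298, -0.502).

(1.796, 1.298, -0.502)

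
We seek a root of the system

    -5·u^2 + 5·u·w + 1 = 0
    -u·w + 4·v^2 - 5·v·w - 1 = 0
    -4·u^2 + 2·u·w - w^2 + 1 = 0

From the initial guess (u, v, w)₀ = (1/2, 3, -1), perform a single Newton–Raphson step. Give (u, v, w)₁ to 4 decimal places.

(0.2833, 1.3908, -0.7667)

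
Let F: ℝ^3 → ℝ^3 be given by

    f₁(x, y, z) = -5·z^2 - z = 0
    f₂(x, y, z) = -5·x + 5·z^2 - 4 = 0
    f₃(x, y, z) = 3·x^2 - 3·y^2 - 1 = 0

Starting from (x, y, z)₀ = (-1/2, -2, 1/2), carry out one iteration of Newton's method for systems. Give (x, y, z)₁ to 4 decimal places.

At (-1/2, -2, 1/2): F = (-1.7500, -0.2500, -12.2500).
Jacobian J = [[0, 0, -10·z - 1], [-5, 0, 10·z], [6·x, -6·y, 0]].
At the point, J = [[0.0000, 0.0000, -6.0000], [-5.0000, 0.0000, 5.0000], [-3.0000, 12.0000, 0.0000]] (det J = 360.0000).
Solving J·Δ = −F gives Δ = (-0.3417, 0.9354, -0.2917).
Then the next iterate is (x, y, z)₁ = (-0.8417, -1.0646, 0.2083).

(-0.8417, -1.0646, 0.2083)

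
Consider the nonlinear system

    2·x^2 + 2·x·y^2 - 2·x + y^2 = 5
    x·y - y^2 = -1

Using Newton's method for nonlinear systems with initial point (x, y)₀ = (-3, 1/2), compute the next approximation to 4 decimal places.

(-1.6770, 0.4779)

At (-3, 1/2): F = (17.7500, -0.7500).
Jacobian J = [[4·x + 2·y^2 - 2, 4·x·y + 2·y], [y, x - 2·y]].
At the point, J = [[-13.5000, -5.0000], [0.5000, -4.0000]] (det J = 56.5000).
Solving J·Δ = −F gives Δ = (1.3230, -0.0221).
Then the next iterate is (x, y)₁ = (-1.6770, 0.4779).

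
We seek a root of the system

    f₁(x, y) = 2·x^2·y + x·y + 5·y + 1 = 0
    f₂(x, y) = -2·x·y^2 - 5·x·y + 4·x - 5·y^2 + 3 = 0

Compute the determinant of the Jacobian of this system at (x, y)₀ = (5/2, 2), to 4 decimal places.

J = [[4·x·y + y, 2·x^2 + x + 5], [-2·y^2 - 5·y + 4, -4·x·y - 5·x - 10·y]].
At the point, J = [[22.0000, 20.0000], [-14.0000, -52.5000]].
det J = -875.0000.

-875.0000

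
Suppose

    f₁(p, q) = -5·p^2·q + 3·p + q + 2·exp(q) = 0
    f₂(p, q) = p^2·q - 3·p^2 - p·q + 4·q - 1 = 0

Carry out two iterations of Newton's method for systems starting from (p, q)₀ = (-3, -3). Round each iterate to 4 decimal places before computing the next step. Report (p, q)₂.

At (-3, -3): F = (123.099574, -76.0000).
Jacobian J = [[-10·p·q + 3, -5·p^2 + 2·exp(q) + 1], [2·p·q - 6·p - q, p^2 - p + 4]].
At the point, J = [[-87.0000, -43.900426], [39.0000, 16.0000]] (det J = 320.116609).
Solving J·Δ = −F gives Δ = (4.2698, -5.6577).
Then the next iterate is (p, q)₁ = (1.2698, -8.6577).
Round to (1.2698, -8.6577) and repeat: F = (64.950080, -43.434035), J = [[112.935475, -7.061613], [-20.948195, 4.342592]].
Δ = (0.0720, 10.3492), so (p, q)₂ = (1.3418, 1.6915).

(1.3418, 1.6915)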